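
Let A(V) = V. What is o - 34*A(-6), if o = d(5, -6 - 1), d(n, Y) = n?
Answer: 209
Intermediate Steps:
o = 5
o - 34*A(-6) = 5 - 34*(-6) = 5 + 204 = 209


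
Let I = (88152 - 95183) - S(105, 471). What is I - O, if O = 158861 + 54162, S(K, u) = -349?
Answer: -219705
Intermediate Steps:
O = 213023
I = -6682 (I = (88152 - 95183) - 1*(-349) = -7031 + 349 = -6682)
I - O = -6682 - 1*213023 = -6682 - 213023 = -219705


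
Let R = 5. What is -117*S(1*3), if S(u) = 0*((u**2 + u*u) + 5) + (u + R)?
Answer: -936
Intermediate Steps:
S(u) = 5 + u (S(u) = 0*((u**2 + u*u) + 5) + (u + 5) = 0*((u**2 + u**2) + 5) + (5 + u) = 0*(2*u**2 + 5) + (5 + u) = 0*(5 + 2*u**2) + (5 + u) = 0 + (5 + u) = 5 + u)
-117*S(1*3) = -117*(5 + 1*3) = -117*(5 + 3) = -117*8 = -936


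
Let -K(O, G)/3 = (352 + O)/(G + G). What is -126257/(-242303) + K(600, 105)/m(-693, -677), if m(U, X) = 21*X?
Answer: 8991455449/17224108755 ≈ 0.52203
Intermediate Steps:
K(O, G) = -3*(352 + O)/(2*G) (K(O, G) = -3*(352 + O)/(G + G) = -3*(352 + O)/(2*G))
-126257/(-242303) + K(600, 105)/m(-693, -677) = -126257/(-242303) + ((3/2)*(-352 - 1*600)/105)/((21*(-677))) = -126257*(-1/242303) + ((3/2)*(1/105)*(-352 - 600))/(-14217) = 126257/242303 + ((3/2)*(1/105)*(-952))*(-1/14217) = 126257/242303 - 68/5*(-1/14217) = 126257/242303 + 68/71085 = 8991455449/17224108755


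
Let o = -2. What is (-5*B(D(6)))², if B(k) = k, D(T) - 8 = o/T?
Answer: 13225/9 ≈ 1469.4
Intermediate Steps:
D(T) = 8 - 2/T
(-5*B(D(6)))² = (-5*(8 - 2/6))² = (-5*(8 - 2*⅙))² = (-5*(8 - ⅓))² = (-5*23/3)² = (-115/3)² = 13225/9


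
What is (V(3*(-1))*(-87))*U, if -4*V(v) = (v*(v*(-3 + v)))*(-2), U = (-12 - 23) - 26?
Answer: -143289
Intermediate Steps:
U = -61 (U = -35 - 26 = -61)
V(v) = v²*(-3 + v)/2 (V(v) = -v*(v*(-3 + v))*(-2)/4 = -v²*(-3 + v)*(-2)/4 = -(-1)*v²*(-3 + v)/2 = v²*(-3 + v)/2)
(V(3*(-1))*(-87))*U = (((3*(-1))²*(-3 + 3*(-1))/2)*(-87))*(-61) = (((½)*(-3)²*(-3 - 3))*(-87))*(-61) = (((½)*9*(-6))*(-87))*(-61) = -27*(-87)*(-61) = 2349*(-61) = -143289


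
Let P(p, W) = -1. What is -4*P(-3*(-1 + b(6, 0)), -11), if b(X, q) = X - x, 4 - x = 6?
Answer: 4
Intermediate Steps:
x = -2 (x = 4 - 1*6 = 4 - 6 = -2)
b(X, q) = 2 + X (b(X, q) = X - 1*(-2) = X + 2 = 2 + X)
-4*P(-3*(-1 + b(6, 0)), -11) = -4*(-1) = 4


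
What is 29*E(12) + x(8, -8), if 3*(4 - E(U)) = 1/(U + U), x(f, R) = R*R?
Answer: 12931/72 ≈ 179.60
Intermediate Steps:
x(f, R) = R²
E(U) = 4 - 1/(6*U) (E(U) = 4 - 1/(3*(U + U)) = 4 - 1/(2*U)/3 = 4 - 1/(6*U))
29*E(12) + x(8, -8) = 29*(4 - ⅙/12) + (-8)² = 29*(4 - ⅙*1/12) + 64 = 29*(4 - 1/72) + 64 = 29*(287/72) + 64 = 8323/72 + 64 = 12931/72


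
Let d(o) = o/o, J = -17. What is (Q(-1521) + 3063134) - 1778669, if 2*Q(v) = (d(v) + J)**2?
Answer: 1284593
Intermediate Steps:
d(o) = 1
Q(v) = 128 (Q(v) = (1 - 17)**2/2 = (1/2)*(-16)**2 = (1/2)*256 = 128)
(Q(-1521) + 3063134) - 1778669 = (128 + 3063134) - 1778669 = 3063262 - 1778669 = 1284593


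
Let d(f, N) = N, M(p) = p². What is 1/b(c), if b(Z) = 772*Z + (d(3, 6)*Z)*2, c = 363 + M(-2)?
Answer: 1/287728 ≈ 3.4755e-6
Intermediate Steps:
c = 367 (c = 363 + (-2)² = 363 + 4 = 367)
b(Z) = 784*Z (b(Z) = 772*Z + (6*Z)*2 = 772*Z + 12*Z = 784*Z)
1/b(c) = 1/(784*367) = 1/287728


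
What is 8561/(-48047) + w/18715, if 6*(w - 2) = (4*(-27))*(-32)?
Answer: -132447949/899199605 ≈ -0.14730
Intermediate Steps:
w = 578 (w = 2 + ((4*(-27))*(-32))/6 = 2 + (-108*(-32))/6 = 2 + (⅙)*3456 = 2 + 576 = 578)
8561/(-48047) + w/18715 = 8561/(-48047) + 578/18715 = 8561*(-1/48047) + 578*(1/18715) = -8561/48047 + 578/18715 = -132447949/899199605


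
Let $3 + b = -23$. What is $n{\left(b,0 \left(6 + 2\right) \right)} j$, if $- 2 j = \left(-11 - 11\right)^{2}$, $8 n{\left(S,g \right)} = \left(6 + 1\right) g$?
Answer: $0$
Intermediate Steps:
$b = -26$ ($b = -3 - 23 = -26$)
$n{\left(S,g \right)} = \frac{7 g}{8}$ ($n{\left(S,g \right)} = \frac{\left(6 + 1\right) g}{8} = \frac{7 g}{8}$)
$j = -242$ ($j = - \frac{\left(-11 - 11\right)^{2}}{2} = - \frac{\left(-22\right)^{2}}{2} = \left(- \frac{1}{2}\right) 484 = -242$)
$n{\left(b,0 \left(6 + 2\right) \right)} j = \frac{7 \cdot 0 \left(6 + 2\right)}{8} \left(-242\right) = \frac{7 \cdot 0 \cdot 8}{8} \left(-242\right) = \frac{7}{8} \cdot 0 \left(-242\right) = 0 \left(-242\right) = 0$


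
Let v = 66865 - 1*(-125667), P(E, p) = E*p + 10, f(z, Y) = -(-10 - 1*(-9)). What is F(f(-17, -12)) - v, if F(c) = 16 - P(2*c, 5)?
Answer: -192536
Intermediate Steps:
f(z, Y) = 1 (f(z, Y) = -(-10 + 9) = -1*(-1) = 1)
P(E, p) = 10 + E*p
F(c) = 6 - 10*c (F(c) = 16 - (10 + (2*c)*5) = 16 - (10 + 10*c) = 16 + (-10 - 10*c) = 6 - 10*c)
v = 192532 (v = 66865 + 125667 = 192532)
F(f(-17, -12)) - v = (6 - 10*1) - 1*192532 = (6 - 10) - 192532 = -4 - 192532 = -192536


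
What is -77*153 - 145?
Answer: -11926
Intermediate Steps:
-77*153 - 145 = -11781 - 145 = -11926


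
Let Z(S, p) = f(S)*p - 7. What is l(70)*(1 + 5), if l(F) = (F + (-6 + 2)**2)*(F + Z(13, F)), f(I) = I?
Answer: 502068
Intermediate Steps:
Z(S, p) = -7 + S*p (Z(S, p) = S*p - 7 = -7 + S*p)
l(F) = (-7 + 14*F)*(16 + F) (l(F) = (F + (-6 + 2)**2)*(F + (-7 + 13*F)) = (F + (-4)**2)*(-7 + 14*F) = (F + 16)*(-7 + 14*F) = (16 + F)*(-7 + 14*F) = (-7 + 14*F)*(16 + F))
l(70)*(1 + 5) = (-112 + 14*70**2 + 217*70)*(1 + 5) = (-112 + 14*4900 + 15190)*6 = (-112 + 68600 + 15190)*6 = 83678*6 = 502068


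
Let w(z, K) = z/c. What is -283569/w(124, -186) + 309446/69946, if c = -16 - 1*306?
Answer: 1596688233383/2168326 ≈ 7.3637e+5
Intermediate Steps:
c = -322 (c = -16 - 306 = -322)
w(z, K) = -z/322 (w(z, K) = z/(-322) = z*(-1/322) = -z/322)
-283569/w(124, -186) + 309446/69946 = -283569/((-1/322*124)) + 309446/69946 = -283569/(-62/161) + 309446*(1/69946) = -283569*(-161/62) + 154723/34973 = 45654609/62 + 154723/34973 = 1596688233383/2168326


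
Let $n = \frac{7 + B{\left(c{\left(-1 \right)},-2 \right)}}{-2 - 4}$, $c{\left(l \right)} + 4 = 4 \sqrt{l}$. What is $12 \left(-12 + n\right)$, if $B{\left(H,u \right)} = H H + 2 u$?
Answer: $-150 + 64 i \approx -150.0 + 64.0 i$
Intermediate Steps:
$c{\left(l \right)} = -4 + 4 \sqrt{l}$
$B{\left(H,u \right)} = H^{2} + 2 u$
$n = - \frac{1}{2} - \frac{\left(-4 + 4 i\right)^{2}}{6}$ ($n = \frac{7 + \left(\left(-4 + 4 \sqrt{-1}\right)^{2} + 2 \left(-2\right)\right)}{-2 - 4} = \frac{7 - \left(4 - \left(-4 + 4 i\right)^{2}\right)}{-6} = \left(7 - \left(4 - \left(-4 + 4 i\right)^{2}\right)\right) \left(- \frac{1}{6}\right) = \left(3 + \left(-4 + 4 i\right)^{2}\right) \left(- \frac{1}{6}\right) = - \frac{1}{2} - \frac{\left(-4 + 4 i\right)^{2}}{6} \approx -0.5 + 5.3333 i$)
$12 \left(-12 + n\right) = 12 \left(-12 - \left(\frac{1}{2} - \frac{16 i}{3}\right)\right) = 12 \left(- \frac{25}{2} + \frac{16 i}{3}\right) = -150 + 64 i$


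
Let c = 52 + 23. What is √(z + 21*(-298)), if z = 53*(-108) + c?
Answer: 63*I*√3 ≈ 109.12*I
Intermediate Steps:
c = 75
z = -5649 (z = 53*(-108) + 75 = -5724 + 75 = -5649)
√(z + 21*(-298)) = √(-5649 + 21*(-298)) = √(-5649 - 6258) = √(-11907) = 63*I*√3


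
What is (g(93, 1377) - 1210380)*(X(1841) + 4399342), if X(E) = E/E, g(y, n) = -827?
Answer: -5328515037001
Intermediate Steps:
X(E) = 1
(g(93, 1377) - 1210380)*(X(1841) + 4399342) = (-827 - 1210380)*(1 + 4399342) = -1211207*4399343 = -5328515037001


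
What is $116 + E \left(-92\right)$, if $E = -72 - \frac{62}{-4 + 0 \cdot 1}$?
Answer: $5314$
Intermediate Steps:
$E = - \frac{113}{2}$ ($E = -72 - \frac{62}{-4 + 0} = -72 - \frac{62}{-4} = -72 - - \frac{31}{2} = -72 + \frac{31}{2} = - \frac{113}{2} \approx -56.5$)
$116 + E \left(-92\right) = 116 - -5198 = 116 + 5198 = 5314$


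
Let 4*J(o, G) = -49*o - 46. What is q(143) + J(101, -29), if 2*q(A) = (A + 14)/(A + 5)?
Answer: -369473/296 ≈ -1248.2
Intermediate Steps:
q(A) = (14 + A)/(2*(5 + A)) (q(A) = ((A + 14)/(A + 5))/2 = ((14 + A)/(5 + A))/2 = (14 + A)/(2*(5 + A)))
J(o, G) = -23/2 - 49*o/4 (J(o, G) = (-49*o - 46)/4 = (-46 - 49*o)/4 = -23/2 - 49*o/4)
q(143) + J(101, -29) = (14 + 143)/(2*(5 + 143)) + (-23/2 - 49/4*101) = (1/2)*157/148 + (-23/2 - 4949/4) = (1/2)*(1/148)*157 - 4995/4 = 157/296 - 4995/4 = -369473/296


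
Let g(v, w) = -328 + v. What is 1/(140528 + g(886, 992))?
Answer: 1/141086 ≈ 7.0879e-6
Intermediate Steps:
1/(140528 + g(886, 992)) = 1/(140528 + (-328 + 886)) = 1/(140528 + 558) = 1/141086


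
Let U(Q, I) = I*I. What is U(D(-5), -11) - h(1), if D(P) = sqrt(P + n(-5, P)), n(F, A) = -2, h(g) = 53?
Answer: 68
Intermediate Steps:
D(P) = sqrt(-2 + P) (D(P) = sqrt(P - 2) = sqrt(-2 + P))
U(Q, I) = I**2
U(D(-5), -11) - h(1) = (-11)**2 - 1*53 = 121 - 53 = 68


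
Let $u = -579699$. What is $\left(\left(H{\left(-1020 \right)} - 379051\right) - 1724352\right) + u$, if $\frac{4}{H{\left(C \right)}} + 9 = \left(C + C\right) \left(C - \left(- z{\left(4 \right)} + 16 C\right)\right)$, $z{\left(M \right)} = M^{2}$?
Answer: $- \frac{83832580221202}{31244649} \approx -2.6831 \cdot 10^{6}$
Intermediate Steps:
$H{\left(C \right)} = \frac{4}{-9 + 2 C \left(16 - 15 C\right)}$ ($H{\left(C \right)} = \frac{4}{-9 + \left(C + C\right) \left(C - \left(-16 + 16 C\right)\right)} = \frac{4}{-9 + 2 C \left(C - \left(-16 + 16 C\right)\right)} = \frac{4}{-9 + 2 C \left(16 - 15 C\right)}$)
$\left(\left(H{\left(-1020 \right)} - 379051\right) - 1724352\right) + u = \left(\left(- \frac{4}{9 - -32640 + 30 \left(-1020\right)^{2}} - 379051\right) - 1724352\right) - 579699 = \left(\left(- \frac{4}{9 + 32640 + 30 \cdot 1040400} - 379051\right) - 1724352\right) - 579699 = \left(\left(- \frac{4}{9 + 32640 + 31212000} - 379051\right) - 1724352\right) - 579699 = \left(\left(- \frac{4}{31244649} - 379051\right) - 1724352\right) - 579699 = \left(- \frac{11843315448103}{31244649} - 1724352\right) - 579699 = - \frac{65720088440551}{31244649} - 579699 = - \frac{83832580221202}{31244649}$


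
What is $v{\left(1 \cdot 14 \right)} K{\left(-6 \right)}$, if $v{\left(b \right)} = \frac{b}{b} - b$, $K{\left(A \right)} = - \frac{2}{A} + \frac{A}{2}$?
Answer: $\frac{104}{3} \approx 34.667$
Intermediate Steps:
$K{\left(A \right)} = \frac{A}{2} - \frac{2}{A}$ ($K{\left(A \right)} = - \frac{2}{A} + A \frac{1}{2} = - \frac{2}{A} + \frac{A}{2} = \frac{A}{2} - \frac{2}{A}$)
$v{\left(b \right)} = 1 - b$
$v{\left(1 \cdot 14 \right)} K{\left(-6 \right)} = \left(1 - 1 \cdot 14\right) \left(\frac{1}{2} \left(-6\right) - \frac{2}{-6}\right) = \left(1 - 14\right) \left(-3 - - \frac{1}{3}\right) = \left(1 - 14\right) \left(-3 + \frac{1}{3}\right) = \left(-13\right) \left(- \frac{8}{3}\right) = \frac{104}{3}$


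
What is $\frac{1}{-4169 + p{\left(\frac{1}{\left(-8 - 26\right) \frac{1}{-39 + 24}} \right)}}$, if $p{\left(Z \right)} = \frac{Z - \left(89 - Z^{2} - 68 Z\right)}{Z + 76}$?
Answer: $- \frac{88366}{368465323} \approx -0.00023982$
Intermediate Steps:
$p{\left(Z \right)} = \frac{-89 + Z^{2} + 69 Z}{76 + Z}$ ($p{\left(Z \right)} = \frac{Z + \left(-89 + Z^{2} + 68 Z\right)}{76 + Z} = \frac{-89 + Z^{2} + 69 Z}{76 + Z}$)
$\frac{1}{-4169 + p{\left(\frac{1}{\left(-8 - 26\right) \frac{1}{-39 + 24}} \right)}} = \frac{1}{-4169 + \frac{-89 + \left(\frac{1}{\left(-8 - 26\right) \frac{1}{-39 + 24}}\right)^{2} + \frac{69}{\left(-8 - 26\right) \frac{1}{-39 + 24}}}{76 + \frac{1}{\left(-8 - 26\right) \frac{1}{-39 + 24}}}} = \frac{1}{-4169 + \frac{-89 + \left(\frac{1}{\left(-34\right) \frac{1}{-15}}\right)^{2} + \frac{69}{\left(-34\right) \frac{1}{-15}}}{76 + \frac{1}{\left(-34\right) \frac{1}{-15}}}} = \frac{1}{-4169 + \frac{-89 + \left(\frac{1}{\left(-34\right) \left(- \frac{1}{15}\right)}\right)^{2} + \frac{69}{\left(-34\right) \left(- \frac{1}{15}\right)}}{76 + \frac{1}{\left(-34\right) \left(- \frac{1}{15}\right)}}} = \frac{1}{-4169 + \frac{-89 + \left(\frac{1}{\frac{34}{15}}\right)^{2} + \frac{69}{\frac{34}{15}}}{76 + \frac{1}{\frac{34}{15}}}} = \frac{1}{-4169 + \frac{-89 + \left(\frac{15}{34}\right)^{2} + 69 \cdot \frac{15}{34}}{76 + \frac{15}{34}}} = \frac{1}{-4169 + \frac{-89 + \frac{225}{1156} + \frac{1035}{34}}{\frac{2599}{34}}} = \frac{1}{-4169 + \frac{34}{2599} \left(- \frac{67469}{1156}\right)} = \frac{1}{-4169 - \frac{67469}{88366}} = \frac{1}{- \frac{368465323}{88366}} = - \frac{88366}{368465323}$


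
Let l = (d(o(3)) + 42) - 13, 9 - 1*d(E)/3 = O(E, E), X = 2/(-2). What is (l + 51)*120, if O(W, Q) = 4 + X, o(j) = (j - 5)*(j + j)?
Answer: 11760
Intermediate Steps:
X = -1 (X = 2*(-1/2) = -1)
o(j) = 2*j*(-5 + j) (o(j) = (-5 + j)*(2*j) = 2*j*(-5 + j))
O(W, Q) = 3 (O(W, Q) = 4 - 1 = 3)
d(E) = 18 (d(E) = 27 - 3*3 = 27 - 9 = 18)
l = 47 (l = (18 + 42) - 13 = 60 - 13 = 47)
(l + 51)*120 = (47 + 51)*120 = 98*120 = 11760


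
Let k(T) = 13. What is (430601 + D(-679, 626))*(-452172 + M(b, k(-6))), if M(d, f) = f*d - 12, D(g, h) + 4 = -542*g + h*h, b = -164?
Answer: -540859109156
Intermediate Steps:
D(g, h) = -4 + h² - 542*g (D(g, h) = -4 + (-542*g + h*h) = -4 + (-542*g + h²) = -4 + (h² - 542*g) = -4 + h² - 542*g)
M(d, f) = -12 + d*f (M(d, f) = d*f - 12 = -12 + d*f)
(430601 + D(-679, 626))*(-452172 + M(b, k(-6))) = (430601 + (-4 + 626² - 542*(-679)))*(-452172 + (-12 - 164*13)) = (430601 + (-4 + 391876 + 368018))*(-452172 + (-12 - 2132)) = (430601 + 759890)*(-452172 - 2144) = 1190491*(-454316) = -540859109156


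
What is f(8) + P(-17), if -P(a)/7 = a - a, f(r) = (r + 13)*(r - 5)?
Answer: 63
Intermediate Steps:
f(r) = (-5 + r)*(13 + r) (f(r) = (13 + r)*(-5 + r) = (-5 + r)*(13 + r))
P(a) = 0 (P(a) = -7*(a - a) = -7*0 = 0)
f(8) + P(-17) = (-65 + 8**2 + 8*8) + 0 = (-65 + 64 + 64) + 0 = 63 + 0 = 63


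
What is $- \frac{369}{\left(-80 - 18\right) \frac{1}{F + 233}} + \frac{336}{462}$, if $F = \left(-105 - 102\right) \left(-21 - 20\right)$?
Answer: $\frac{17697632}{539} \approx 32834.0$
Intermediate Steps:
$F = 8487$ ($F = \left(-207\right) \left(-41\right) = 8487$)
$- \frac{369}{\left(-80 - 18\right) \frac{1}{F + 233}} + \frac{336}{462} = - \frac{369}{\left(-80 - 18\right) \frac{1}{8487 + 233}} + \frac{336}{462} = - \frac{369}{\left(-98\right) \frac{1}{8720}} + 336 \cdot \frac{1}{462} = - \frac{369}{\left(-98\right) \frac{1}{8720}} + \frac{8}{11} = - \frac{369}{- \frac{49}{4360}} + \frac{8}{11} = \left(-369\right) \left(- \frac{4360}{49}\right) + \frac{8}{11} = \frac{1608840}{49} + \frac{8}{11} = \frac{17697632}{539}$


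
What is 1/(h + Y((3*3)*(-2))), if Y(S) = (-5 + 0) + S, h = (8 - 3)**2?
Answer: 1/2 ≈ 0.50000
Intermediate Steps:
h = 25 (h = 5**2 = 25)
Y(S) = -5 + S
1/(h + Y((3*3)*(-2))) = 1/(25 + (-5 + (3*3)*(-2))) = 1/(25 + (-5 + 9*(-2))) = 1/(25 + (-5 - 18)) = 1/(25 - 23) = 1/2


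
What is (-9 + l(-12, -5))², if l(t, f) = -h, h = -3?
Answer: 36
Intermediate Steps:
l(t, f) = 3 (l(t, f) = -1*(-3) = 3)
(-9 + l(-12, -5))² = (-9 + 3)² = (-6)² = 36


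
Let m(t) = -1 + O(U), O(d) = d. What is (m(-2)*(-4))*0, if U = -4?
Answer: 0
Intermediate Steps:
m(t) = -5 (m(t) = -1 - 4 = -5)
(m(-2)*(-4))*0 = -5*(-4)*0 = 20*0 = 0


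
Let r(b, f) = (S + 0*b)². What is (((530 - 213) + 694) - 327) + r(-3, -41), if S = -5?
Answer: 709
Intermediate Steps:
r(b, f) = 25 (r(b, f) = (-5 + 0*b)² = (-5 + 0)² = (-5)² = 25)
(((530 - 213) + 694) - 327) + r(-3, -41) = (((530 - 213) + 694) - 327) + 25 = ((317 + 694) - 327) + 25 = (1011 - 327) + 25 = 684 + 25 = 709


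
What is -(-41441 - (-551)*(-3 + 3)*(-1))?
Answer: 41441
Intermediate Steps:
-(-41441 - (-551)*(-3 + 3)*(-1)) = -(-41441 - (-551)*0*(-1)) = -(-41441 - (-551)*0) = -(-41441 - 1*0) = -(-41441 + 0) = -1*(-41441) = 41441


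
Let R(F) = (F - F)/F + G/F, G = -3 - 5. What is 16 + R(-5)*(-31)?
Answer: -168/5 ≈ -33.600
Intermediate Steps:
G = -8
R(F) = -8/F (R(F) = (F - F)/F - 8/F = 0/F - 8/F = 0 - 8/F = -8/F)
16 + R(-5)*(-31) = 16 - 8/(-5)*(-31) = 16 - 8*(-1/5)*(-31) = 16 + (8/5)*(-31) = 16 - 248/5 = -168/5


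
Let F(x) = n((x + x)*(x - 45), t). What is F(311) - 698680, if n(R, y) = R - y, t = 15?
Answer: -533243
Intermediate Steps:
F(x) = -15 + 2*x*(-45 + x) (F(x) = (x + x)*(x - 45) - 1*15 = (2*x)*(-45 + x) - 15 = 2*x*(-45 + x) - 15 = -15 + 2*x*(-45 + x))
F(311) - 698680 = (-15 + 2*311*(-45 + 311)) - 698680 = (-15 + 2*311*266) - 698680 = (-15 + 165452) - 698680 = 165437 - 698680 = -533243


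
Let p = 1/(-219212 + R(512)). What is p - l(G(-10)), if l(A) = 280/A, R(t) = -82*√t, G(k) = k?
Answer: 336353152989/12012614564 + 82*√2/3003153641 ≈ 28.000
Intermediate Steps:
p = 1/(-219212 - 1312*√2) ≈ -4.5235e-6
p - l(G(-10)) = (-54803/12012614564 + 82*√2/3003153641) - 280/(-10) = (-54803/12012614564 + 82*√2/3003153641) - 280*(-1)/10 = (-54803/12012614564 + 82*√2/3003153641) - 1*(-28) = (-54803/12012614564 + 82*√2/3003153641) + 28 = 336353152989/12012614564 + 82*√2/3003153641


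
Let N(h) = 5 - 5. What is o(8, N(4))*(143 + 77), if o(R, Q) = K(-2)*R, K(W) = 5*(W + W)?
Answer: -35200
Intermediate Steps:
K(W) = 10*W (K(W) = 5*(2*W) = 10*W)
N(h) = 0
o(R, Q) = -20*R (o(R, Q) = (10*(-2))*R = -20*R)
o(8, N(4))*(143 + 77) = (-20*8)*(143 + 77) = -160*220 = -35200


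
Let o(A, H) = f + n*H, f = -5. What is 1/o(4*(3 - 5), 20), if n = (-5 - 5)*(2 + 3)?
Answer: -1/1005 ≈ -0.00099503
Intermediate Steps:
n = -50 (n = -10*5 = -50)
o(A, H) = -5 - 50*H
1/o(4*(3 - 5), 20) = 1/(-5 - 50*20) = 1/(-5 - 1000) = 1/(-1005) = -1/1005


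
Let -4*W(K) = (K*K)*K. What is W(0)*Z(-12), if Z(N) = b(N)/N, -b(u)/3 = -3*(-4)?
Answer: 0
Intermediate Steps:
b(u) = -36 (b(u) = -(-9)*(-4) = -3*12 = -36)
W(K) = -K³/4 (W(K) = -K*K*K/4 = -K²*K/4 = -K³/4)
Z(N) = -36/N
W(0)*Z(-12) = (-¼*0³)*(-36/(-12)) = (-¼*0)*(-36*(-1/12)) = 0*3 = 0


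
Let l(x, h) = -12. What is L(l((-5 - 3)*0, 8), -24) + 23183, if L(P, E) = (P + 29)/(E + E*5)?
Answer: 3338335/144 ≈ 23183.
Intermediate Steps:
L(P, E) = (29 + P)/(6*E) (L(P, E) = (29 + P)/(E + 5*E) = (29 + P)/((6*E)) = (29 + P)*(1/(6*E)) = (29 + P)/(6*E))
L(l((-5 - 3)*0, 8), -24) + 23183 = (⅙)*(29 - 12)/(-24) + 23183 = (⅙)*(-1/24)*17 + 23183 = -17/144 + 23183 = 3338335/144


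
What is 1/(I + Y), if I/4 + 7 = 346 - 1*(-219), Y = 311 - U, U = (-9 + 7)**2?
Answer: 1/2539 ≈ 0.00039386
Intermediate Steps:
U = 4 (U = (-2)**2 = 4)
Y = 307 (Y = 311 - 1*4 = 311 - 4 = 307)
I = 2232 (I = -28 + 4*(346 - 1*(-219)) = -28 + 4*(346 + 219) = -28 + 4*565 = -28 + 2260 = 2232)
1/(I + Y) = 1/(2232 + 307) = 1/2539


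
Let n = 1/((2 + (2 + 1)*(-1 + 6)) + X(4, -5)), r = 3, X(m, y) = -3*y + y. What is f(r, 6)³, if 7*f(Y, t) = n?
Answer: 1/6751269 ≈ 1.4812e-7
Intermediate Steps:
X(m, y) = -2*y
n = 1/27 (n = 1/((2 + (2 + 1)*(-1 + 6)) - 2*(-5)) = 1/((2 + 3*5) + 10) = 1/((2 + 15) + 10) = 1/(17 + 10) = 1/27 ≈ 0.037037)
f(Y, t) = 1/189 (f(Y, t) = (⅐)*(1/27) = 1/189)
f(r, 6)³ = (1/189)³ = 1/6751269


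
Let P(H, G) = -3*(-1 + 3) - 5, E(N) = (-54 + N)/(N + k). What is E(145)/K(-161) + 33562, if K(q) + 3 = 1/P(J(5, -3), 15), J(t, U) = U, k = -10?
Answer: 154048579/4590 ≈ 33562.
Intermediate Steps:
E(N) = (-54 + N)/(-10 + N) (E(N) = (-54 + N)/(N - 10) = (-54 + N)/(-10 + N))
P(H, G) = -11 (P(H, G) = -3*2 - 5 = -6 - 5 = -11)
K(q) = -34/11 (K(q) = -3 + 1/(-11) = -3 - 1/11 = -34/11)
E(145)/K(-161) + 33562 = ((-54 + 145)/(-10 + 145))/(-34/11) + 33562 = (91/135)*(-11/34) + 33562 = -1001/4590 + 33562 = 154048579/4590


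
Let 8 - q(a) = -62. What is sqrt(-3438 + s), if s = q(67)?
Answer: 2*I*sqrt(842) ≈ 58.034*I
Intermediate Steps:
q(a) = 70 (q(a) = 8 - 1*(-62) = 8 + 62 = 70)
s = 70
sqrt(-3438 + s) = sqrt(-3438 + 70) = sqrt(-3368) = 2*I*sqrt(842)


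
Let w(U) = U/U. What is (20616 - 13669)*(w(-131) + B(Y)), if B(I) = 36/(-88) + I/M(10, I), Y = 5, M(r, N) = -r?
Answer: 6947/11 ≈ 631.54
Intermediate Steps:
w(U) = 1
B(I) = -9/22 - I/10 (B(I) = 36/(-88) + I/((-1*10)) = 36*(-1/88) + I/(-10) = -9/22 + I*(-⅒) = -9/22 - I/10)
(20616 - 13669)*(w(-131) + B(Y)) = (20616 - 13669)*(1 + (-9/22 - ⅒*5)) = 6947*(1 + (-9/22 - ½)) = 6947*(1 - 10/11) = 6947*(1/11) = 6947/11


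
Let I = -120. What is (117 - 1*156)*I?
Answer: 4680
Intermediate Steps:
(117 - 1*156)*I = (117 - 1*156)*(-120) = (117 - 156)*(-120) = -39*(-120) = 4680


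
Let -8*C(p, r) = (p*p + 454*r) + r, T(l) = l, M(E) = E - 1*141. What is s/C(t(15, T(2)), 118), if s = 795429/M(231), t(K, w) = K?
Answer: -353524/269575 ≈ -1.3114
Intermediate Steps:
M(E) = -141 + E (M(E) = E - 141 = -141 + E)
s = 88381/10 (s = 795429/(-141 + 231) = 795429/90 = 795429*(1/90) = 88381/10 ≈ 8838.1)
C(p, r) = -455*r/8 - p²/8 (C(p, r) = -((p*p + 454*r) + r)/8 = -((p² + 454*r) + r)/8 = -(p² + 455*r)/8 = -455*r/8 - p²/8)
s/C(t(15, T(2)), 118) = 88381/(10*(-455/8*118 - ⅛*15²)) = 88381/(10*(-26845/4 - ⅛*225)) = 88381/(10*(-26845/4 - 225/8)) = 88381/(10*(-53915/8)) = (88381/10)*(-8/53915) = -353524/269575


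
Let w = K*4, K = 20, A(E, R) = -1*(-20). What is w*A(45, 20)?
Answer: 1600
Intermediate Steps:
A(E, R) = 20
w = 80 (w = 20*4 = 80)
w*A(45, 20) = 80*20 = 1600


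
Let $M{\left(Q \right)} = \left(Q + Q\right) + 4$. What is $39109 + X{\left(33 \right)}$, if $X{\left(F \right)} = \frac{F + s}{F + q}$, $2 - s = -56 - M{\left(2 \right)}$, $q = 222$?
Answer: $\frac{3324298}{85} \approx 39109.0$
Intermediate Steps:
$M{\left(Q \right)} = 4 + 2 Q$ ($M{\left(Q \right)} = 2 Q + 4 = 4 + 2 Q$)
$s = 66$ ($s = 2 - \left(-56 - \left(4 + 2 \cdot 2\right)\right) = 2 - \left(-56 - \left(4 + 4\right)\right) = 2 - \left(-56 - 8\right) = 2 - -64 = 2 + 64 = 66$)
$X{\left(F \right)} = \frac{66 + F}{222 + F}$ ($X{\left(F \right)} = \frac{F + 66}{F + 222} = \frac{66 + F}{222 + F}$)
$39109 + X{\left(33 \right)} = 39109 + \frac{66 + 33}{222 + 33} = 39109 + \frac{1}{255} \cdot 99 = 39109 + \frac{33}{85} = \frac{3324298}{85}$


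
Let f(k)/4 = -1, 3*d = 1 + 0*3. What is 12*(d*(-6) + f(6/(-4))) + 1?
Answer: -71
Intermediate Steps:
d = ⅓ (d = (1 + 0*3)/3 = (1 + 0)/3 = (⅓)*1 = ⅓ ≈ 0.33333)
f(k) = -4 (f(k) = 4*(-1) = -4)
12*(d*(-6) + f(6/(-4))) + 1 = 12*((⅓)*(-6) - 4) + 1 = 12*(-2 - 4) + 1 = 12*(-6) + 1 = -72 + 1 = -71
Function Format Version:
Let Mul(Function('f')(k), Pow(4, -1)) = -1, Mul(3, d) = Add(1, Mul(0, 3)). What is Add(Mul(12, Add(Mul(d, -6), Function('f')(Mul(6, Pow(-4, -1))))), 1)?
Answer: -71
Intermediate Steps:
d = Rational(1, 3) (d = Mul(Rational(1, 3), Add(1, Mul(0, 3))) = Mul(Rational(1, 3), Add(1, 0)) = Mul(Rational(1, 3), 1) = Rational(1, 3) ≈ 0.33333)
Function('f')(k) = -4 (Function('f')(k) = Mul(4, -1) = -4)
Add(Mul(12, Add(Mul(d, -6), Function('f')(Mul(6, Pow(-4, -1))))), 1) = Add(Mul(12, Add(Mul(Rational(1, 3), -6), -4)), 1) = Add(Mul(12, Add(-2, -4)), 1) = Add(Mul(12, -6), 1) = Add(-72, 1) = -71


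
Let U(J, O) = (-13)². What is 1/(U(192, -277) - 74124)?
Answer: -1/73955 ≈ -1.3522e-5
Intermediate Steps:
U(J, O) = 169
1/(U(192, -277) - 74124) = 1/(169 - 74124) = 1/(-73955) = -1/73955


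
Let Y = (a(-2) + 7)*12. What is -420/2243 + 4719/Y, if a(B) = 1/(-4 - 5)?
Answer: 31649991/556264 ≈ 56.897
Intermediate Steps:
a(B) = -⅑ (a(B) = 1/(-9) = -⅑)
Y = 248/3 (Y = (-⅑ + 7)*12 = (62/9)*12 = 248/3 ≈ 82.667)
-420/2243 + 4719/Y = -420/2243 + 4719/(248/3) = -420*1/2243 + 4719*(3/248) = -420/2243 + 14157/248 = 31649991/556264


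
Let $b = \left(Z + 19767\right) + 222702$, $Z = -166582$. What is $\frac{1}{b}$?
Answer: $\frac{1}{75887} \approx 1.3177 \cdot 10^{-5}$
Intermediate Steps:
$b = 75887$ ($b = \left(-166582 + 19767\right) + 222702 = -146815 + 222702 = 75887$)
$\frac{1}{b} = \frac{1}{75887}$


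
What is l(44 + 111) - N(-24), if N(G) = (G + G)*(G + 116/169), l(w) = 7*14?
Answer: -172558/169 ≈ -1021.1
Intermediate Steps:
l(w) = 98
N(G) = 2*G*(116/169 + G) (N(G) = (2*G)*(G + 116*(1/169)) = (2*G)*(G + 116/169) = (2*G)*(116/169 + G) = 2*G*(116/169 + G))
l(44 + 111) - N(-24) = 98 - 2*(-24)*(116 + 169*(-24))/169 = 98 - 2*(-24)*(116 - 4056)/169 = 98 - 2*(-24)*(-3940)/169 = 98 - 1*189120/169 = 98 - 189120/169 = -172558/169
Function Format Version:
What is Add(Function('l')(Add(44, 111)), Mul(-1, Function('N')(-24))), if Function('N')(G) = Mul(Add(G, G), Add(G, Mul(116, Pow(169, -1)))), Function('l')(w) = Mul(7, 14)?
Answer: Rational(-172558, 169) ≈ -1021.1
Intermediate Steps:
Function('l')(w) = 98
Function('N')(G) = Mul(2, G, Add(Rational(116, 169), G)) (Function('N')(G) = Mul(Mul(2, G), Add(G, Mul(116, Rational(1, 169)))) = Mul(Mul(2, G), Add(G, Rational(116, 169))) = Mul(Mul(2, G), Add(Rational(116, 169), G)) = Mul(2, G, Add(Rational(116, 169), G)))
Add(Function('l')(Add(44, 111)), Mul(-1, Function('N')(-24))) = Add(98, Mul(-1, Mul(Rational(2, 169), -24, Add(116, Mul(169, -24))))) = Add(98, Mul(-1, Mul(Rational(2, 169), -24, Add(116, -4056)))) = Add(98, Mul(-1, Mul(Rational(2, 169), -24, -3940))) = Add(98, Mul(-1, Rational(189120, 169))) = Add(98, Rational(-189120, 169)) = Rational(-172558, 169)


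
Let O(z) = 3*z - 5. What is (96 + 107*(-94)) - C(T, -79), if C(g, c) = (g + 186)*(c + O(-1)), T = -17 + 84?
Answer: 12049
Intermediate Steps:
O(z) = -5 + 3*z
T = 67
C(g, c) = (-8 + c)*(186 + g) (C(g, c) = (g + 186)*(c + (-5 + 3*(-1))) = (186 + g)*(c + (-5 - 3)) = (186 + g)*(c - 8) = (186 + g)*(-8 + c) = (-8 + c)*(186 + g))
(96 + 107*(-94)) - C(T, -79) = (96 + 107*(-94)) - (-1488 - 8*67 + 186*(-79) - 79*67) = (96 - 10058) - (-1488 - 536 - 14694 - 5293) = -9962 - 1*(-22011) = -9962 + 22011 = 12049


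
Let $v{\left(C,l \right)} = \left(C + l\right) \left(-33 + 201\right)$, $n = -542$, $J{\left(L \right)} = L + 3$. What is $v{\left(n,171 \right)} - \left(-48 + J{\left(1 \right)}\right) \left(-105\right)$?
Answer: $-66948$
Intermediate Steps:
$J{\left(L \right)} = 3 + L$
$v{\left(C,l \right)} = 168 C + 168 l$ ($v{\left(C,l \right)} = \left(C + l\right) 168 = 168 C + 168 l$)
$v{\left(n,171 \right)} - \left(-48 + J{\left(1 \right)}\right) \left(-105\right) = \left(168 \left(-542\right) + 168 \cdot 171\right) - \left(-48 + \left(3 + 1\right)\right) \left(-105\right) = \left(-91056 + 28728\right) - \left(-48 + 4\right) \left(-105\right) = -62328 - \left(-44\right) \left(-105\right) = -62328 - 4620 = -66948$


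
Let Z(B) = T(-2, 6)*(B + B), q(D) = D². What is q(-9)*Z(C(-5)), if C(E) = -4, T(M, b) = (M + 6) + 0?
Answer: -2592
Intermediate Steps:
T(M, b) = 6 + M (T(M, b) = (6 + M) + 0 = 6 + M)
Z(B) = 8*B (Z(B) = (6 - 2)*(B + B) = 4*(2*B) = 8*B)
q(-9)*Z(C(-5)) = (-9)²*(8*(-4)) = 81*(-32) = -2592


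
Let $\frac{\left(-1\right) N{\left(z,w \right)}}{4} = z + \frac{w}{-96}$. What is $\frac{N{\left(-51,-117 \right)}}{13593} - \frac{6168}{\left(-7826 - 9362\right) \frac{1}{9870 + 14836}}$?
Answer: $\frac{1380929723403}{155757656} \approx 8865.9$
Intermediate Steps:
$N{\left(z,w \right)} = - 4 z + \frac{w}{24}$ ($N{\left(z,w \right)} = - 4 \left(z + \frac{w}{-96}\right) = - 4 \left(z + w \left(- \frac{1}{96}\right)\right) = - 4 \left(z - \frac{w}{96}\right) = - 4 z + \frac{w}{24}$)
$\frac{N{\left(-51,-117 \right)}}{13593} - \frac{6168}{\left(-7826 - 9362\right) \frac{1}{9870 + 14836}} = \frac{\left(-4\right) \left(-51\right) + \frac{1}{24} \left(-117\right)}{13593} - \frac{6168}{\left(-7826 - 9362\right) \frac{1}{9870 + 14836}} = \left(204 - \frac{39}{8}\right) \frac{1}{13593} - \frac{6168}{\left(-17188\right) \frac{1}{24706}} = \frac{1593}{8} \cdot \frac{1}{13593} - \frac{6168}{\left(-17188\right) \frac{1}{24706}} = \frac{531}{36248} - \frac{6168}{- \frac{8594}{12353}} = \frac{531}{36248} - - \frac{38096652}{4297} = \frac{531}{36248} + \frac{38096652}{4297} = \frac{1380929723403}{155757656}$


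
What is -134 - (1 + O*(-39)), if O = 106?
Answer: 3999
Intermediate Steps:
-134 - (1 + O*(-39)) = -134 - (1 + 106*(-39)) = -134 - (1 - 4134) = -134 - 1*(-4133) = -134 + 4133 = 3999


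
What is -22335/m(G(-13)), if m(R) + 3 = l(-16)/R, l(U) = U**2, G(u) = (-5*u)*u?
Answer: 18873075/2791 ≈ 6762.1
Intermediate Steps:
G(u) = -5*u**2
m(R) = -3 + 256/R (m(R) = -3 + (-16)**2/R = -3 + 256/R)
-22335/m(G(-13)) = -22335/(-3 + 256/((-5*(-13)**2))) = -22335/(-3 + 256/((-5*169))) = -22335/(-3 + 256/(-845)) = -22335/(-3 + 256*(-1/845)) = -22335/(-3 - 256/845) = -22335/(-2791/845) = -22335*(-845/2791) = 18873075/2791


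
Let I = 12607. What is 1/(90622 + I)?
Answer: 1/103229 ≈ 9.6872e-6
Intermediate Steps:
1/(90622 + I) = 1/(90622 + 12607) = 1/103229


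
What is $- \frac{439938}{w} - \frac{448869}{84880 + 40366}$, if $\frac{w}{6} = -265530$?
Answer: $- \frac{9167064426}{2771380865} \approx -3.3078$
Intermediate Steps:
$w = -1593180$ ($w = 6 \left(-265530\right) = -1593180$)
$- \frac{439938}{w} - \frac{448869}{84880 + 40366} = - \frac{439938}{-1593180} - \frac{448869}{84880 + 40366} = \left(-439938\right) \left(- \frac{1}{1593180}\right) - \frac{448869}{125246} = \frac{24441}{88510} - \frac{448869}{125246} = - \frac{9167064426}{2771380865}$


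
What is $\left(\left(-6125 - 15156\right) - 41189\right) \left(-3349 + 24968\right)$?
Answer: $-1350538930$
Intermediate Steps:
$\left(\left(-6125 - 15156\right) - 41189\right) \left(-3349 + 24968\right) = \left(-21281 - 41189\right) 21619 = \left(-62470\right) 21619 = -1350538930$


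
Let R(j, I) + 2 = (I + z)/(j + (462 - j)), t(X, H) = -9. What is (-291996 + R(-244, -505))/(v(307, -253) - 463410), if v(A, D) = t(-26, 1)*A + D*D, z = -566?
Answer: 6424007/8847608 ≈ 0.72607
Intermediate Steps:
R(j, I) = -745/231 + I/462 (R(j, I) = -2 + (I - 566)/(j + (462 - j)) = -2 + (-566 + I)/462 = -2 + (-566 + I)*(1/462) = -2 + (-283/231 + I/462) = -745/231 + I/462)
v(A, D) = D² - 9*A (v(A, D) = -9*A + D*D = -9*A + D² = D² - 9*A)
(-291996 + R(-244, -505))/(v(307, -253) - 463410) = (-291996 + (-745/231 + (1/462)*(-505)))/(((-253)² - 9*307) - 463410) = (-291996 + (-745/231 - 505/462))/((64009 - 2763) - 463410) = (-291996 - 95/22)/(61246 - 463410) = -6424007/22/(-402164) = -6424007/22*(-1/402164) = 6424007/8847608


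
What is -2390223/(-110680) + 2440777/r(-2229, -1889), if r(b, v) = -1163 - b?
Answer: 136346588039/58992440 ≈ 2311.3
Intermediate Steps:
-2390223/(-110680) + 2440777/r(-2229, -1889) = -2390223/(-110680) + 2440777/(-1163 - 1*(-2229)) = -2390223*(-1/110680) + 2440777/(-1163 + 2229) = 2390223/110680 + 2440777/1066 = 136346588039/58992440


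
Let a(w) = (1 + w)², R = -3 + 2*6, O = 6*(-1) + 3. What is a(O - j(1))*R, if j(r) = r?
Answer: 81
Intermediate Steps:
O = -3 (O = -6 + 3 = -3)
R = 9 (R = -3 + 12 = 9)
a(O - j(1))*R = (1 + (-3 - 1*1))²*9 = (1 + (-3 - 1))²*9 = (1 - 4)²*9 = (-3)²*9 = 9*9 = 81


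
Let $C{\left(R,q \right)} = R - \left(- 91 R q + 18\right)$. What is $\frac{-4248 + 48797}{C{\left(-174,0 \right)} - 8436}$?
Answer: $- \frac{44549}{8628} \approx -5.1633$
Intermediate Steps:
$C{\left(R,q \right)} = -18 + R + 91 R q$ ($C{\left(R,q \right)} = R - \left(- 91 R q + 18\right) = R - \left(18 - 91 R q\right) = R + \left(-18 + 91 R q\right) = -18 + R + 91 R q$)
$\frac{-4248 + 48797}{C{\left(-174,0 \right)} - 8436} = \frac{-4248 + 48797}{\left(-18 - 174 + 91 \left(-174\right) 0\right) - 8436} = \frac{44549}{\left(-18 - 174 + 0\right) - 8436} = \frac{44549}{-192 - 8436} = \frac{44549}{-8628} = 44549 \left(- \frac{1}{8628}\right) = - \frac{44549}{8628}$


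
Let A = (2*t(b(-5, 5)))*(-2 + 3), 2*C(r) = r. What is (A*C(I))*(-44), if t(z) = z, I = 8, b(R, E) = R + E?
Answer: 0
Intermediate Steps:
b(R, E) = E + R
C(r) = r/2
A = 0 (A = (2*(5 - 5))*(-2 + 3) = (2*0)*1 = 0*1 = 0)
(A*C(I))*(-44) = (0*((½)*8))*(-44) = (0*4)*(-44) = 0*(-44) = 0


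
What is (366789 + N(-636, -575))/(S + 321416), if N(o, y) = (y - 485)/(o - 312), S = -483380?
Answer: -43464629/19192734 ≈ -2.2646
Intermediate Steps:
N(o, y) = (-485 + y)/(-312 + o)
(366789 + N(-636, -575))/(S + 321416) = (366789 + (-485 - 575)/(-312 - 636))/(-483380 + 321416) = (366789 - 1060/(-948))/(-161964) = (366789 - 1/948*(-1060))*(-1/161964) = (366789 + 265/237)*(-1/161964) = (86929258/237)*(-1/161964) = -43464629/19192734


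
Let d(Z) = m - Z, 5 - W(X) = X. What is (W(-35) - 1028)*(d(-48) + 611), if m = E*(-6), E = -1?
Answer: -657020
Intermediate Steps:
W(X) = 5 - X
m = 6 (m = -1*(-6) = 6)
d(Z) = 6 - Z
(W(-35) - 1028)*(d(-48) + 611) = ((5 - 1*(-35)) - 1028)*((6 - 1*(-48)) + 611) = ((5 + 35) - 1028)*((6 + 48) + 611) = (40 - 1028)*(54 + 611) = -988*665 = -657020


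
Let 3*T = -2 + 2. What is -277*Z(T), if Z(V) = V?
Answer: 0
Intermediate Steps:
T = 0 (T = (-2 + 2)/3 = (⅓)*0 = 0)
-277*Z(T) = -277*0 = 0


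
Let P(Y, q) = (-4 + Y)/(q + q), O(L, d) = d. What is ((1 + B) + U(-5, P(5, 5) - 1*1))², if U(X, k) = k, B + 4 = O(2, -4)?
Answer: 6241/100 ≈ 62.410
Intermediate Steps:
P(Y, q) = (-4 + Y)/(2*q) (P(Y, q) = (-4 + Y)/((2*q)) = (-4 + Y)*(1/(2*q)) = (-4 + Y)/(2*q))
B = -8 (B = -4 - 4 = -8)
((1 + B) + U(-5, P(5, 5) - 1*1))² = ((1 - 8) + ((½)*(-4 + 5)/5 - 1*1))² = (-7 + ((½)*(⅕)*1 - 1))² = (-7 + (⅒ - 1))² = (-7 - 9/10)² = (-79/10)² = 6241/100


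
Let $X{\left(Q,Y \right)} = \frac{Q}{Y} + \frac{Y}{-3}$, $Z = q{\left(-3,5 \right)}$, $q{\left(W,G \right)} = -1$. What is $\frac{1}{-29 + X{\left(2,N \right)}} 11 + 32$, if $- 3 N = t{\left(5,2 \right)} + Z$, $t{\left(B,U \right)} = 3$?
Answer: $\frac{823}{26} \approx 31.654$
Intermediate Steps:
$Z = -1$
$N = - \frac{2}{3}$ ($N = - \frac{3 - 1}{3} = \left(- \frac{1}{3}\right) 2 = - \frac{2}{3} \approx -0.66667$)
$X{\left(Q,Y \right)} = - \frac{Y}{3} + \frac{Q}{Y}$ ($X{\left(Q,Y \right)} = \frac{Q}{Y} + Y \left(- \frac{1}{3}\right) = \frac{Q}{Y} - \frac{Y}{3} = - \frac{Y}{3} + \frac{Q}{Y}$)
$\frac{1}{-29 + X{\left(2,N \right)}} 11 + 32 = \frac{1}{-29 + \left(\left(- \frac{1}{3}\right) \left(- \frac{2}{3}\right) + \frac{2}{- \frac{2}{3}}\right)} 11 + 32 = \frac{1}{-29 + \left(\frac{2}{9} + 2 \left(- \frac{3}{2}\right)\right)} 11 + 32 = \frac{1}{-29 + \left(\frac{2}{9} - 3\right)} 11 + 32 = \frac{1}{-29 - \frac{25}{9}} \cdot 11 + 32 = \frac{1}{- \frac{286}{9}} \cdot 11 + 32 = \left(- \frac{9}{286}\right) 11 + 32 = - \frac{9}{26} + 32 = \frac{823}{26}$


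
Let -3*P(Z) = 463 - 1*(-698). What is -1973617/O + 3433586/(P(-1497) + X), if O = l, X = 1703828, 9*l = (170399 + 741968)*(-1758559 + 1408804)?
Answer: 365234814532006561/181192134724837495 ≈ 2.0157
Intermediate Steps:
P(Z) = -387 (P(Z) = -(463 - 1*(-698))/3 = -(463 + 698)/3 = -⅓*1161 = -387)
l = -106368306695/3 (l = ((170399 + 741968)*(-1758559 + 1408804))/9 = (912367*(-349755))/9 = (⅑)*(-319104920085) = -106368306695/3 ≈ -3.5456e+10)
O = -106368306695/3 ≈ -3.5456e+10
-1973617/O + 3433586/(P(-1497) + X) = -1973617/(-106368306695/3) + 3433586/(-387 + 1703828) = -1973617*(-3/106368306695) + 3433586/1703441 = 5920851/106368306695 + 3433586*(1/1703441) = 5920851/106368306695 + 3433586/1703441 = 365234814532006561/181192134724837495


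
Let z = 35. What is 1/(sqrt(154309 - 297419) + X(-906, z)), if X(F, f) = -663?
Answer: -663/582679 - I*sqrt(143110)/582679 ≈ -0.0011378 - 0.00064924*I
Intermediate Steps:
1/(sqrt(154309 - 297419) + X(-906, z)) = 1/(sqrt(154309 - 297419) - 663) = 1/(sqrt(-143110) - 663) = 1/(I*sqrt(143110) - 663) = 1/(-663 + I*sqrt(143110))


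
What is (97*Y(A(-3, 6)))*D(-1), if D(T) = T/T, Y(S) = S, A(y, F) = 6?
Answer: 582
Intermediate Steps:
D(T) = 1
(97*Y(A(-3, 6)))*D(-1) = (97*6)*1 = 582*1 = 582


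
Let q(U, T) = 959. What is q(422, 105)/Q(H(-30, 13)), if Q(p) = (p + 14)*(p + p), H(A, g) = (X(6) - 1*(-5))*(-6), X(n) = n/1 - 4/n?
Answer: 959/5952 ≈ 0.16112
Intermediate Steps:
X(n) = n - 4/n (X(n) = n*1 - 4/n = n - 4/n)
H(A, g) = -62 (H(A, g) = ((6 - 4/6) - 1*(-5))*(-6) = ((6 - 4*⅙) + 5)*(-6) = ((6 - ⅔) + 5)*(-6) = (16/3 + 5)*(-6) = (31/3)*(-6) = -62)
Q(p) = 2*p*(14 + p) (Q(p) = (14 + p)*(2*p) = 2*p*(14 + p))
q(422, 105)/Q(H(-30, 13)) = 959/((2*(-62)*(14 - 62))) = 959/((2*(-62)*(-48))) = 959/5952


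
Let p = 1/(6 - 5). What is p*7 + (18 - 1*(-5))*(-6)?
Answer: -131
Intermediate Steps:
p = 1 (p = 1/1 = 1)
p*7 + (18 - 1*(-5))*(-6) = 1*7 + (18 - 1*(-5))*(-6) = 7 + (18 + 5)*(-6) = 7 + 23*(-6) = 7 - 138 = -131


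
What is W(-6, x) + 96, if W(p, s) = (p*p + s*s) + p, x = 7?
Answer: 175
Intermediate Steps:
W(p, s) = p + p² + s² (W(p, s) = (p² + s²) + p = p + p² + s²)
W(-6, x) + 96 = (-6 + (-6)² + 7²) + 96 = (-6 + 36 + 49) + 96 = 79 + 96 = 175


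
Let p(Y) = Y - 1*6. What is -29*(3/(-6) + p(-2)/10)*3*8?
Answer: 4524/5 ≈ 904.80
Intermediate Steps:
p(Y) = -6 + Y (p(Y) = Y - 6 = -6 + Y)
-29*(3/(-6) + p(-2)/10)*3*8 = -29*(3/(-6) + (-6 - 2)/10)*3*8 = -29*(3*(-⅙) - 8*⅒)*3*8 = -29*(-½ - ⅘)*3*8 = -29*(-13/10*3)*8 = -(-1131)*8/10 = -29*(-156/5) = 4524/5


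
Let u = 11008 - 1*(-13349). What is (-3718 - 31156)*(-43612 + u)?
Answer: 671498870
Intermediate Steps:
u = 24357 (u = 11008 + 13349 = 24357)
(-3718 - 31156)*(-43612 + u) = (-3718 - 31156)*(-43612 + 24357) = -34874*(-19255) = 671498870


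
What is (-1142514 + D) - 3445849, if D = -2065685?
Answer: -6654048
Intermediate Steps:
(-1142514 + D) - 3445849 = (-1142514 - 2065685) - 3445849 = -3208199 - 3445849 = -6654048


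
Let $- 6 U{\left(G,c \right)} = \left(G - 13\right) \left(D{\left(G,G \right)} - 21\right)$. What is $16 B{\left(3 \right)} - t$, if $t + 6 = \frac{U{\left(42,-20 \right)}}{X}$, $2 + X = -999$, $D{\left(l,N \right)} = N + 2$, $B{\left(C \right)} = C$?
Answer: $\frac{323657}{6006} \approx 53.889$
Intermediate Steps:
$D{\left(l,N \right)} = 2 + N$
$U{\left(G,c \right)} = - \frac{\left(-19 + G\right) \left(-13 + G\right)}{6}$ ($U{\left(G,c \right)} = - \frac{\left(G - 13\right) \left(\left(2 + G\right) - 21\right)}{6} = - \frac{\left(-13 + G\right) \left(-19 + G\right)}{6} = - \frac{\left(-19 + G\right) \left(-13 + G\right)}{6}$)
$X = -1001$ ($X = -2 - 999 = -1001$)
$t = - \frac{35369}{6006}$ ($t = -6 + \frac{- \frac{247}{6} - \frac{42^{2}}{6} + \frac{16}{3} \cdot 42}{-1001} = -6 + \left(- \frac{247}{6} - 294 + 224\right) \left(- \frac{1}{1001}\right) = -6 - - \frac{667}{6006} = -6 + \frac{667}{6006} = - \frac{35369}{6006} \approx -5.8889$)
$16 B{\left(3 \right)} - t = 16 \cdot 3 - - \frac{35369}{6006} = 48 + \frac{35369}{6006} = \frac{323657}{6006}$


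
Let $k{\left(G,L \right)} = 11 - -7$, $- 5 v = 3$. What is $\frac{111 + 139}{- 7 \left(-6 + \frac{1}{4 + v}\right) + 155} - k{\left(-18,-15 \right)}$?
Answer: $- \frac{27701}{1657} \approx -16.718$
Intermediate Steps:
$v = - \frac{3}{5}$ ($v = \left(- \frac{1}{5}\right) 3 = - \frac{3}{5} \approx -0.6$)
$k{\left(G,L \right)} = 18$ ($k{\left(G,L \right)} = 11 + 7 = 18$)
$\frac{111 + 139}{- 7 \left(-6 + \frac{1}{4 + v}\right) + 155} - k{\left(-18,-15 \right)} = \frac{111 + 139}{- 7 \left(-6 + \frac{1}{4 - \frac{3}{5}}\right) + 155} - 18 = \frac{250}{- 7 \left(-6 + \frac{1}{\frac{17}{5}}\right) + 155} - 18 = \frac{250}{- 7 \left(-6 + \frac{5}{17}\right) + 155} - 18 = \frac{250}{\left(-7\right) \left(- \frac{97}{17}\right) + 155} - 18 = \frac{250}{\frac{679}{17} + 155} - 18 = \frac{250}{\frac{3314}{17}} - 18 = 250 \cdot \frac{17}{3314} - 18 = \frac{2125}{1657} - 18 = - \frac{27701}{1657}$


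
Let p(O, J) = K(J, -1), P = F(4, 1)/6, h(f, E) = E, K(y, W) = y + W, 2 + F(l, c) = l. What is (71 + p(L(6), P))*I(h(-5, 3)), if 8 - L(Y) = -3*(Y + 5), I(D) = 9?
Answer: 633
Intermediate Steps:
F(l, c) = -2 + l
K(y, W) = W + y
P = ⅓ (P = (-2 + 4)/6 = 2*(⅙) = ⅓ ≈ 0.33333)
L(Y) = 23 + 3*Y (L(Y) = 8 - (-3)*(Y + 5) = 8 - (-3)*(5 + Y) = 8 - (-15 - 3*Y) = 8 + (15 + 3*Y) = 23 + 3*Y)
p(O, J) = -1 + J
(71 + p(L(6), P))*I(h(-5, 3)) = (71 + (-1 + ⅓))*9 = (71 - ⅔)*9 = (211/3)*9 = 633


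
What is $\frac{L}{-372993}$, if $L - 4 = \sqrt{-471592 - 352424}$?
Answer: $- \frac{4}{372993} - \frac{4 i \sqrt{51501}}{372993} \approx -1.0724 \cdot 10^{-5} - 0.0024337 i$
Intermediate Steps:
$L = 4 + 4 i \sqrt{51501}$ ($L = 4 + \sqrt{-471592 - 352424} = 4 + \sqrt{-824016} = 4 + 4 i \sqrt{51501} \approx 4.0 + 907.75 i$)
$\frac{L}{-372993} = \frac{4 + 4 i \sqrt{51501}}{-372993} = \left(4 + 4 i \sqrt{51501}\right) \left(- \frac{1}{372993}\right) = - \frac{4}{372993} - \frac{4 i \sqrt{51501}}{372993}$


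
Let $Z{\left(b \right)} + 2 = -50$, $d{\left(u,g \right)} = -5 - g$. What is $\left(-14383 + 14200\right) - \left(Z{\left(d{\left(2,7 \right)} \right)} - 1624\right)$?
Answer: $1493$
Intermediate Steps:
$Z{\left(b \right)} = -52$ ($Z{\left(b \right)} = -2 - 50 = -52$)
$\left(-14383 + 14200\right) - \left(Z{\left(d{\left(2,7 \right)} \right)} - 1624\right) = \left(-14383 + 14200\right) - \left(-52 - 1624\right) = -183 - \left(-52 - 1624\right) = -183 - -1676 = -183 + 1676 = 1493$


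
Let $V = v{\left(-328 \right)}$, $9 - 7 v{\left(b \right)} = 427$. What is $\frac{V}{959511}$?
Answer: $- \frac{418}{6716577} \approx -6.2234 \cdot 10^{-5}$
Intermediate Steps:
$v{\left(b \right)} = - \frac{418}{7}$ ($v{\left(b \right)} = \frac{9}{7} - 61 = - \frac{418}{7}$)
$V = - \frac{418}{7} \approx -59.714$
$\frac{V}{959511} = - \frac{418}{7 \cdot 959511} = \left(- \frac{418}{7}\right) \frac{1}{959511} = - \frac{418}{6716577}$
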